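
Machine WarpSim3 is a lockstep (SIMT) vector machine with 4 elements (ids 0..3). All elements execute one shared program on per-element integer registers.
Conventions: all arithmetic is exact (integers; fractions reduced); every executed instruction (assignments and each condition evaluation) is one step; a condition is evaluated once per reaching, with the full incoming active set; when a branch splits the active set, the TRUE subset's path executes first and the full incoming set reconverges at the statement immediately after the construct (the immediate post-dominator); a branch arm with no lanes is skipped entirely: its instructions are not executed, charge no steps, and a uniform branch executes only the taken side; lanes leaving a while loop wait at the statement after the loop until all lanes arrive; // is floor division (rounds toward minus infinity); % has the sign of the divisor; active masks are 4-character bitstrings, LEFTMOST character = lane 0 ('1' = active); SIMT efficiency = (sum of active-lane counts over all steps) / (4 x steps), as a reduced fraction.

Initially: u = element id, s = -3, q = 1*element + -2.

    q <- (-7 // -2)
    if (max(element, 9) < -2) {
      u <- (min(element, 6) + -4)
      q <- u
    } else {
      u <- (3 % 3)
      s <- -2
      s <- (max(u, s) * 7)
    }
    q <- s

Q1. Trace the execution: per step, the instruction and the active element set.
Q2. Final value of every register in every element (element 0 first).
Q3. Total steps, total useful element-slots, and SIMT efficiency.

step 0: q <- (-7 // -2)              1111
step 1: eval (max(element, 9) < -2)  1111
step 2: u <- (3 % 3)                 1111
step 3: s <- -2                      1111
step 4: s <- (max(u, s) * 7)         1111
step 5: q <- s                       1111

Answer: 6 steps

u: 0,0,0,0
s: 0,0,0,0
q: 0,0,0,0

steps = 6; useful = 24; efficiency = 24/24 = 1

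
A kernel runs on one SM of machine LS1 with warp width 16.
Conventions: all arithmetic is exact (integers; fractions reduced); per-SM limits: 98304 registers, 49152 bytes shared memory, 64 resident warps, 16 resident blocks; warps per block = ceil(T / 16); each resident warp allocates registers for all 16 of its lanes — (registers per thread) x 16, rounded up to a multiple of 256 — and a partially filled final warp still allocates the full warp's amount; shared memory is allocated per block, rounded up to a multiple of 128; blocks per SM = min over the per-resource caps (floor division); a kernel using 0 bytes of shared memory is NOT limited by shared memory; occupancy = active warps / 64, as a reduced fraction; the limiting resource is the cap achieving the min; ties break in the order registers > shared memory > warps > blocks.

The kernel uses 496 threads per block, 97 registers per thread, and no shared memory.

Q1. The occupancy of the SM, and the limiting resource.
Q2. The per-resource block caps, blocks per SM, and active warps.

Answer: occupancy 31/64, limited by registers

registers: 1 block
shared memory: no limit (kernel uses none)
warps: 2 blocks
blocks: 16 blocks

Answer: 1 block, 31 active warps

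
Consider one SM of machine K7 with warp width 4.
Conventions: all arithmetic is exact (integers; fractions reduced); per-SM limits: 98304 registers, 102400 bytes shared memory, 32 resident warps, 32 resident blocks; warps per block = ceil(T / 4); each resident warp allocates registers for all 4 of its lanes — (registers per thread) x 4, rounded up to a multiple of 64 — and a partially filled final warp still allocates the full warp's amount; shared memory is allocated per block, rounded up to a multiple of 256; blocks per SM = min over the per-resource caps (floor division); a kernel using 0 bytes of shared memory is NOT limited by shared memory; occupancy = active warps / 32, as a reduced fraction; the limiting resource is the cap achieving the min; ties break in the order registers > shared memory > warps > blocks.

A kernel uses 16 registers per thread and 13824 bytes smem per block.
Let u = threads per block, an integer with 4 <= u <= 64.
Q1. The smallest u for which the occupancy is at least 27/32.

Answer: u = 13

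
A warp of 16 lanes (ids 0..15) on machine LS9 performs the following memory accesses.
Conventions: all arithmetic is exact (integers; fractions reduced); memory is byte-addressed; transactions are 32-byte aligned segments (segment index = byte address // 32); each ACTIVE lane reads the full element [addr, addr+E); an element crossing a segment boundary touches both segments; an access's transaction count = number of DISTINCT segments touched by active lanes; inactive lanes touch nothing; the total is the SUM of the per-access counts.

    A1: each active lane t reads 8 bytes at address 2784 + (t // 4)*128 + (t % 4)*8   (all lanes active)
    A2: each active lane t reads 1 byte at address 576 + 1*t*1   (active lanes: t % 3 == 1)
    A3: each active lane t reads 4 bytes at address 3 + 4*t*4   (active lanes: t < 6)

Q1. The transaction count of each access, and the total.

A1: 4 transactions
A2: 1 transaction
A3: 3 transactions

Answer: 4,1,3; total 8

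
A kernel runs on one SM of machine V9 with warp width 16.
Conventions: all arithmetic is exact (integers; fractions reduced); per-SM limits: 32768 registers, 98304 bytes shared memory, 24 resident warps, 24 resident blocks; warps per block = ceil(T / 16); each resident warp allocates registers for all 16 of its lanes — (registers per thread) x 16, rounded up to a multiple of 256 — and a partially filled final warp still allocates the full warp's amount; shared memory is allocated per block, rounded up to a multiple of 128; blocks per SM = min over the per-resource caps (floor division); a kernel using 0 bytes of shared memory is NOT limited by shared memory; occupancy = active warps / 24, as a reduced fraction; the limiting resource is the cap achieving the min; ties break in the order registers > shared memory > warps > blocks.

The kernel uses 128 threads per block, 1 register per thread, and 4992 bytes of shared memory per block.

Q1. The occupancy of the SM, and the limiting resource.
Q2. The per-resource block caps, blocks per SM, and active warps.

Answer: occupancy 1, limited by warps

registers: 16 blocks
shared memory: 19 blocks
warps: 3 blocks
blocks: 24 blocks

Answer: 3 blocks, 24 active warps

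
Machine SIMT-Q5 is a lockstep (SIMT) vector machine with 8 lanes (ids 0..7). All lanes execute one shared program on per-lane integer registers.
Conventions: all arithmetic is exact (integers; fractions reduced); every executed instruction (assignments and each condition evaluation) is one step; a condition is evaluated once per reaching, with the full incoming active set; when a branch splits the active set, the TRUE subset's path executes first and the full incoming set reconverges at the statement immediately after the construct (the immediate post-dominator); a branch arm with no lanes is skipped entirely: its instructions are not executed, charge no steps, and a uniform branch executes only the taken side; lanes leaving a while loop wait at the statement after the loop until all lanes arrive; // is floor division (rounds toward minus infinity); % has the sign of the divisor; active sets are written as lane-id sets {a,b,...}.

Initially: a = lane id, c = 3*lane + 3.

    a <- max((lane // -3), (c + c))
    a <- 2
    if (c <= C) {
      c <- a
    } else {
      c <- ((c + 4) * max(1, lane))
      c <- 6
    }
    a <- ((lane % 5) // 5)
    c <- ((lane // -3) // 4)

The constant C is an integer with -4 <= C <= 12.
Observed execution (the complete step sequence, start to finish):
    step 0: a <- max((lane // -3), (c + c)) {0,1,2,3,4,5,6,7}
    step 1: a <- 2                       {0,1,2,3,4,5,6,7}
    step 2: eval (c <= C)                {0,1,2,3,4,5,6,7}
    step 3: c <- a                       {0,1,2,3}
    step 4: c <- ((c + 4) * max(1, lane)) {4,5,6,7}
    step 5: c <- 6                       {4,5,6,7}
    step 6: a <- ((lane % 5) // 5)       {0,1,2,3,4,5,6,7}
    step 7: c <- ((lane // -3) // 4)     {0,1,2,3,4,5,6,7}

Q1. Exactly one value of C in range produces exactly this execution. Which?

Answer: C = 12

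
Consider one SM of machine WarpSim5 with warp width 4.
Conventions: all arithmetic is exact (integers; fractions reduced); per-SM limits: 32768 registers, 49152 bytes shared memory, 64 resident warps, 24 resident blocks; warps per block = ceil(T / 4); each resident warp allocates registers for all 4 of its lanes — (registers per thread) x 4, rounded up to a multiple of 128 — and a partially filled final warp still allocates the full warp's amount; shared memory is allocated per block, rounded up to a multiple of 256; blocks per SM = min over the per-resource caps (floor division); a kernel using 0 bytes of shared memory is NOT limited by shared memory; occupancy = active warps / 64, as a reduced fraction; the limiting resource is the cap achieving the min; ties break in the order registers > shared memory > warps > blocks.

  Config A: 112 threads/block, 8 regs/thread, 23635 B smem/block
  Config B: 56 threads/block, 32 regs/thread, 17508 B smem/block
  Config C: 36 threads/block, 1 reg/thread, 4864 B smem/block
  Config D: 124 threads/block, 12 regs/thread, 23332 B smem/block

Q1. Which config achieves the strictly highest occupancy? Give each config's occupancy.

occupancies: A 7/8, B 7/16, C 63/64, D 31/32

Answer: C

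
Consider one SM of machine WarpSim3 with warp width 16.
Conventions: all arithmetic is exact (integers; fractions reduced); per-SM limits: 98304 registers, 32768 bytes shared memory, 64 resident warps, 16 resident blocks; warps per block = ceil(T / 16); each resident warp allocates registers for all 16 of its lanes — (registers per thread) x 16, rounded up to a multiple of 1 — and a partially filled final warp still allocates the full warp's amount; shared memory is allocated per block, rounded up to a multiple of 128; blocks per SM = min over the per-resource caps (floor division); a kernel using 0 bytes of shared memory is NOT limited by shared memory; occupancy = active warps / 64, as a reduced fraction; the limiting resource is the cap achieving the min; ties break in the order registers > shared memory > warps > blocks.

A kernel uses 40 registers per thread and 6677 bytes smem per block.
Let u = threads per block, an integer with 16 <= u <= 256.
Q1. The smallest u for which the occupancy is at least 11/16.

Answer: u = 161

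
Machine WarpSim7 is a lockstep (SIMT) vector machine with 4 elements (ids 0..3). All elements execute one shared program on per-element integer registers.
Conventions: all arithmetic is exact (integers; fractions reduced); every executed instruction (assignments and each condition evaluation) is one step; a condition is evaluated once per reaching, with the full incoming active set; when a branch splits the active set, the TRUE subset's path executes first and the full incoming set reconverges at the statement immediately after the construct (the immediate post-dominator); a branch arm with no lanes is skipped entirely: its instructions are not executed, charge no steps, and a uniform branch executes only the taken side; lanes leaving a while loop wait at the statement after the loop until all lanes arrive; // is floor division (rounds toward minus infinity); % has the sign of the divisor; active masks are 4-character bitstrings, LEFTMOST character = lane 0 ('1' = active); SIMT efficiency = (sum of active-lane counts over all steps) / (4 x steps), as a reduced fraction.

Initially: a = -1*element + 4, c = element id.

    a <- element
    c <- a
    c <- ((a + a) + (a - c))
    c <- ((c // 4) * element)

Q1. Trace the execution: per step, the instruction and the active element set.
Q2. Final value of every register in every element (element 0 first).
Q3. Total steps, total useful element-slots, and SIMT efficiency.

step 0: a <- element                 1111
step 1: c <- a                       1111
step 2: c <- ((a + a) + (a - c))     1111
step 3: c <- ((c // 4) * element)    1111

Answer: 4 steps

a: 0,1,2,3
c: 0,0,2,3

steps = 4; useful = 16; efficiency = 16/16 = 1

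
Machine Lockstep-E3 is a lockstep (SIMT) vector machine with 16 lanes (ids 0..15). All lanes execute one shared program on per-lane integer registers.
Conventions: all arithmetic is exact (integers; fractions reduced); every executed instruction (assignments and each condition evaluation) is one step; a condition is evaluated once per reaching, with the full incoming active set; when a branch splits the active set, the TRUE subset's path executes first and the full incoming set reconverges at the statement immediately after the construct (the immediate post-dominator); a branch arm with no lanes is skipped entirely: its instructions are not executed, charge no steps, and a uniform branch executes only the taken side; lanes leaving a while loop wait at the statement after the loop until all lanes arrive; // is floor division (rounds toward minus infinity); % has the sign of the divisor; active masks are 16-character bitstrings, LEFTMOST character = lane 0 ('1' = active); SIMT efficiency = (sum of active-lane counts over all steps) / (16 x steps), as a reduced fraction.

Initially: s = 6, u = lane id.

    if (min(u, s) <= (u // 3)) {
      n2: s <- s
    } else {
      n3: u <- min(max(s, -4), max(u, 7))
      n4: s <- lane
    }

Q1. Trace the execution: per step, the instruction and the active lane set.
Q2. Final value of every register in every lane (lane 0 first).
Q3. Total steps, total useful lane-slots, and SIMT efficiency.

step 0: eval (min(u, s) <= (u // 3)) 1111111111111111
step 1: s <- s                       1000000000000000
step 2: u <- min(max(s, -4), max(u, 7)) 0111111111111111
step 3: s <- lane                    0111111111111111

Answer: 4 steps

s: 6,1,2,3,4,5,6,7,8,9,10,11,12,13,14,15
u: 0,6,6,6,6,6,6,6,6,6,6,6,6,6,6,6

steps = 4; useful = 47; efficiency = 47/64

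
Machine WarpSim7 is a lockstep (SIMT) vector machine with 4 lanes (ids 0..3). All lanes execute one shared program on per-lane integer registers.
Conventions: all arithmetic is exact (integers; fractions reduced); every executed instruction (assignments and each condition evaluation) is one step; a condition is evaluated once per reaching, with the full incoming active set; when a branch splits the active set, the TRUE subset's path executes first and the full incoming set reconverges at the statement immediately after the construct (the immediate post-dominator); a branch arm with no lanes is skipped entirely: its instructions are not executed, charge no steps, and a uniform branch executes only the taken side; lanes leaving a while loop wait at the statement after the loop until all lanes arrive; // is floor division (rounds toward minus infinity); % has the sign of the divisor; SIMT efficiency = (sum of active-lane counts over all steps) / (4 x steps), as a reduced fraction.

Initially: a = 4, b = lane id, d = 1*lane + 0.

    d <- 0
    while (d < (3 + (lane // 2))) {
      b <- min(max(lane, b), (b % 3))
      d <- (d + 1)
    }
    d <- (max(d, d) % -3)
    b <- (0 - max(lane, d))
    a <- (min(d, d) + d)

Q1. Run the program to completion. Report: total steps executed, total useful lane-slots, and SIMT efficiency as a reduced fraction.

Answer: 17 steps, 62 useful, 31/34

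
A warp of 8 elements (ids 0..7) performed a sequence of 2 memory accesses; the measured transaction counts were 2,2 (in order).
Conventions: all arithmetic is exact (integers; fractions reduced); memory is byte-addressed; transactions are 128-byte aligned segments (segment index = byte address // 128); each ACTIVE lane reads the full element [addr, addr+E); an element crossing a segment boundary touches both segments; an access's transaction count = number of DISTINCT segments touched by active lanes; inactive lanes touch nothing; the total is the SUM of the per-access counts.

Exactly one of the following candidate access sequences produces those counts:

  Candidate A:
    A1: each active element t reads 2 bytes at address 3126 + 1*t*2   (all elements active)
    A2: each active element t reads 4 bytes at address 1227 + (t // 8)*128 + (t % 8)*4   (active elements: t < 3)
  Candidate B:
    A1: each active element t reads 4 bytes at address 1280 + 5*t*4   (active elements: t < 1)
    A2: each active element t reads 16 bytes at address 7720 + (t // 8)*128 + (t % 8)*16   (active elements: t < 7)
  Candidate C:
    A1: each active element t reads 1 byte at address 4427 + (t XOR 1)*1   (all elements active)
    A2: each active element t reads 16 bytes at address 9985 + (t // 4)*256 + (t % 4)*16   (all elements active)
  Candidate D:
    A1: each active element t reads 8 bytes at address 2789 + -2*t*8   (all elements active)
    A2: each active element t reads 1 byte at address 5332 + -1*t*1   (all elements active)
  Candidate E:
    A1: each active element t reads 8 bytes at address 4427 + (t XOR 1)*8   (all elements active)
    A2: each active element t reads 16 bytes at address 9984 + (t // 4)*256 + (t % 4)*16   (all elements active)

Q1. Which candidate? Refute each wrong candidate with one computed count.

A: A1 gives 1 transaction, not 2
B: A1 gives 1 transaction, not 2
C: A1 gives 1 transaction, not 2
D: A2 gives 1 transaction, not 2
E: all counts match (2,2)

Answer: E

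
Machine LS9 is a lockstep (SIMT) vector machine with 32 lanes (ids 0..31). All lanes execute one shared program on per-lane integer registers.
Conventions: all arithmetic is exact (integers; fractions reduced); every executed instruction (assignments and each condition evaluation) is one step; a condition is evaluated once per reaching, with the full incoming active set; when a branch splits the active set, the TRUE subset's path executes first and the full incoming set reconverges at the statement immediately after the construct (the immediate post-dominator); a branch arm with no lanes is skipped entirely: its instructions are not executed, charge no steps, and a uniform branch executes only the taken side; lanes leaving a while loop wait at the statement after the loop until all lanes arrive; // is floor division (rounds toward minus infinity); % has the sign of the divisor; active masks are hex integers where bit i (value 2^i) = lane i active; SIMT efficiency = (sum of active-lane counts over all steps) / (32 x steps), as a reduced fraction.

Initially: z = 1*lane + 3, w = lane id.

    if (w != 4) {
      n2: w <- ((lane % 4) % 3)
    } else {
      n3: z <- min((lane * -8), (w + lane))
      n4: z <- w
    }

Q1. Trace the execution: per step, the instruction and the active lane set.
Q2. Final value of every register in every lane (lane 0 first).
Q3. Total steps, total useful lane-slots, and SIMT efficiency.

step 0: eval (w != 4)                0xffffffff
step 1: w <- ((lane % 4) % 3)        0xffffffef
step 2: z <- min((lane * -8), (w + lane)) 0x00000010
step 3: z <- w                       0x00000010

Answer: 4 steps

z: 3,4,5,6,4,8,9,10,11,12,13,14,15,16,17,18,19,20,21,22,23,24,25,26,27,28,29,30,31,32,33,34
w: 0,1,2,0,4,1,2,0,0,1,2,0,0,1,2,0,0,1,2,0,0,1,2,0,0,1,2,0,0,1,2,0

steps = 4; useful = 65; efficiency = 65/128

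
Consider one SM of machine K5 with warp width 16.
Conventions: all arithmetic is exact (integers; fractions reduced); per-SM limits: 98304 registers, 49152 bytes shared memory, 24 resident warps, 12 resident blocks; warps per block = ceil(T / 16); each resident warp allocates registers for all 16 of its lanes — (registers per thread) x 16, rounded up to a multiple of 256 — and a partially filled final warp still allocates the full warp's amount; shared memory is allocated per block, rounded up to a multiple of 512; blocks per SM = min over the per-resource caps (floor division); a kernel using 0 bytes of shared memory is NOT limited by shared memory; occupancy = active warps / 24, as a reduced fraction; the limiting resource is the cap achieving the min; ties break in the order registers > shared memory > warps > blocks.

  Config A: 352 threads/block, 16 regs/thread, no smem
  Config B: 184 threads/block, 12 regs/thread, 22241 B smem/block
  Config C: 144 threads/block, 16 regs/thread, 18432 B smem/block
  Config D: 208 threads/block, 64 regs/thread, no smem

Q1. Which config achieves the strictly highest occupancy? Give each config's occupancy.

occupancies: A 11/12, B 1, C 3/4, D 13/24

Answer: B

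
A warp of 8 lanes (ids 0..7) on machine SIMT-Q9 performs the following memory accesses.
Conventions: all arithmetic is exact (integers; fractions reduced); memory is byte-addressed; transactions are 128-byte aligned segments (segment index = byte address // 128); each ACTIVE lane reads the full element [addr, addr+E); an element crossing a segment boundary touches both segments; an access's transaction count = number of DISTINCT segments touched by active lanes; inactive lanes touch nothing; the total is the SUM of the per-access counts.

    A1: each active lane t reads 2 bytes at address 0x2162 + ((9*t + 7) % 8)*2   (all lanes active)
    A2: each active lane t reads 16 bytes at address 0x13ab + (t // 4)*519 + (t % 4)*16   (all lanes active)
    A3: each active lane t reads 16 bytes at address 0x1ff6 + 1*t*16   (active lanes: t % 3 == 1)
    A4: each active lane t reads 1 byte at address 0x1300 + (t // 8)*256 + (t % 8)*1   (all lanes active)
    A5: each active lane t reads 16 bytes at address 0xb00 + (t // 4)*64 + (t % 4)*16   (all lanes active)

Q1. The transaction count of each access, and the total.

A1: 1 transaction
A2: 2 transactions
A3: 1 transaction
A4: 1 transaction
A5: 1 transaction

Answer: 1,2,1,1,1; total 6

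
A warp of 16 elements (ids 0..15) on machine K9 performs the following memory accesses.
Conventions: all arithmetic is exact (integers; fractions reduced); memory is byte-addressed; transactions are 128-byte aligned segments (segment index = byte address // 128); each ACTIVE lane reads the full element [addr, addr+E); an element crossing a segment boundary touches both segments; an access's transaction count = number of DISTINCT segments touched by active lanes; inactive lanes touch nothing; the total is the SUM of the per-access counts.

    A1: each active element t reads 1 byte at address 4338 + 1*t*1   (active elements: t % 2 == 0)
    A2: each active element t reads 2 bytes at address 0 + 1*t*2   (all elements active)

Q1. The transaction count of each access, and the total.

A1: 2 transactions
A2: 1 transaction

Answer: 2,1; total 3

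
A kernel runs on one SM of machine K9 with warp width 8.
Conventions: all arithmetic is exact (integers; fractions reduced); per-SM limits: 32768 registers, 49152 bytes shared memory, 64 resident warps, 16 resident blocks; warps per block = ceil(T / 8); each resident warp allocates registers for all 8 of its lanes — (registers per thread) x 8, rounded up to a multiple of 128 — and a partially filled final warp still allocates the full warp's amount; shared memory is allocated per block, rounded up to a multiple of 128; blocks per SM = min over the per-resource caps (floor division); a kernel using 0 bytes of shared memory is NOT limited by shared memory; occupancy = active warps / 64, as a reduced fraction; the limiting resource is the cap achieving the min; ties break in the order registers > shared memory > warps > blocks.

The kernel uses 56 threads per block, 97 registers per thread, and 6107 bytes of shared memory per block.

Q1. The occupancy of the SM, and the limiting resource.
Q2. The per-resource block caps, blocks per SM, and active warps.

Answer: occupancy 35/64, limited by registers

registers: 5 blocks
shared memory: 8 blocks
warps: 9 blocks
blocks: 16 blocks

Answer: 5 blocks, 35 active warps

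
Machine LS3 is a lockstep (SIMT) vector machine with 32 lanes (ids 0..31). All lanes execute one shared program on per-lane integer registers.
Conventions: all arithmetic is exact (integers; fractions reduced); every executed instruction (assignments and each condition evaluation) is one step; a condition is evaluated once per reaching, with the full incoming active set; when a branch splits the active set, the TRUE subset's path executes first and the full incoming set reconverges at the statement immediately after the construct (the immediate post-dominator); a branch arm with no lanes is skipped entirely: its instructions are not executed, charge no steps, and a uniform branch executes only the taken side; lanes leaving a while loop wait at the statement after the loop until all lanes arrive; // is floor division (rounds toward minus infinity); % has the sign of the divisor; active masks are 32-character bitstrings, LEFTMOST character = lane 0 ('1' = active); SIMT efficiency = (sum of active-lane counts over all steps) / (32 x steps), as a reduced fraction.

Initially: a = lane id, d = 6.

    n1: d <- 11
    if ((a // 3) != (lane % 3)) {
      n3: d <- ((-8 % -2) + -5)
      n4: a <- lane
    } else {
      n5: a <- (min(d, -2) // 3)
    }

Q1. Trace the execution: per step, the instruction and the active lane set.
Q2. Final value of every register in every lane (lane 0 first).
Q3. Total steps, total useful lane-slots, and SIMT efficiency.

step 0: d <- 11                      11111111111111111111111111111111
step 1: eval ((a // 3) != (lane % 3)) 11111111111111111111111111111111
step 2: d <- ((-8 % -2) + -5)        01110111011111111111111111111111
step 3: a <- lane                    01110111011111111111111111111111
step 4: a <- (min(d, -2) // 3)       10001000100000000000000000000000

Answer: 5 steps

a: -1,1,2,3,-1,5,6,7,-1,9,10,11,12,13,14,15,16,17,18,19,20,21,22,23,24,25,26,27,28,29,30,31
d: 11,-5,-5,-5,11,-5,-5,-5,11,-5,-5,-5,-5,-5,-5,-5,-5,-5,-5,-5,-5,-5,-5,-5,-5,-5,-5,-5,-5,-5,-5,-5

steps = 5; useful = 125; efficiency = 125/160 = 25/32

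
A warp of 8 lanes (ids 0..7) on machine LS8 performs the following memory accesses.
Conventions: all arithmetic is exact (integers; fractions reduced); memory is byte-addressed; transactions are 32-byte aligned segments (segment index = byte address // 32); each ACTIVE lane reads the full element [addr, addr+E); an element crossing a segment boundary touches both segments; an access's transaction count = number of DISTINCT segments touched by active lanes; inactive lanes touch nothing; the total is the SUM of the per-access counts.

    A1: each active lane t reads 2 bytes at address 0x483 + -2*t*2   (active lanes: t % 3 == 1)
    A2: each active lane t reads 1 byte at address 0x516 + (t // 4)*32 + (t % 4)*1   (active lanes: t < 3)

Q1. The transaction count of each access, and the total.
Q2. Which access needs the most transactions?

A1: 2 transactions
A2: 1 transaction

Answer: 2,1; total 3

Answer: A1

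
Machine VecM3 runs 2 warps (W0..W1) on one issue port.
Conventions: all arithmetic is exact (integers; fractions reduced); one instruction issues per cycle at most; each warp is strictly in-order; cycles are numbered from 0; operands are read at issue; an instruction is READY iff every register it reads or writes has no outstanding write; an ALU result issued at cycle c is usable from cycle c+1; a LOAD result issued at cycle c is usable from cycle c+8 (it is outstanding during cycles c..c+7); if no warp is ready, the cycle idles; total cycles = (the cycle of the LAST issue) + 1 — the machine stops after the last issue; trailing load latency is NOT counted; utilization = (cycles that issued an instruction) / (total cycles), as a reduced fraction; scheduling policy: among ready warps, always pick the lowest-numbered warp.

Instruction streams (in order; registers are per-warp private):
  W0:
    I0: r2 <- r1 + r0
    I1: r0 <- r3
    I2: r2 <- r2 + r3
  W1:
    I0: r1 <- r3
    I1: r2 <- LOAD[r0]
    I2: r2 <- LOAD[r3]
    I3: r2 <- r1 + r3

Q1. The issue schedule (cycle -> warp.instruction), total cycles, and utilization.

cycle 0: W0.I0
cycle 1: W0.I1
cycle 2: W0.I2
cycle 3: W1.I0
cycle 4: W1.I1
cycle 5: idle
cycle 6: idle
cycle 7: idle
cycle 8: idle
cycle 9: idle
cycle 10: idle
cycle 11: idle
cycle 12: W1.I2
cycle 13: idle
cycle 14: idle
cycle 15: idle
cycle 16: idle
cycle 17: idle
cycle 18: idle
cycle 19: idle
cycle 20: W1.I3

Answer: 21 cycles, utilization 1/3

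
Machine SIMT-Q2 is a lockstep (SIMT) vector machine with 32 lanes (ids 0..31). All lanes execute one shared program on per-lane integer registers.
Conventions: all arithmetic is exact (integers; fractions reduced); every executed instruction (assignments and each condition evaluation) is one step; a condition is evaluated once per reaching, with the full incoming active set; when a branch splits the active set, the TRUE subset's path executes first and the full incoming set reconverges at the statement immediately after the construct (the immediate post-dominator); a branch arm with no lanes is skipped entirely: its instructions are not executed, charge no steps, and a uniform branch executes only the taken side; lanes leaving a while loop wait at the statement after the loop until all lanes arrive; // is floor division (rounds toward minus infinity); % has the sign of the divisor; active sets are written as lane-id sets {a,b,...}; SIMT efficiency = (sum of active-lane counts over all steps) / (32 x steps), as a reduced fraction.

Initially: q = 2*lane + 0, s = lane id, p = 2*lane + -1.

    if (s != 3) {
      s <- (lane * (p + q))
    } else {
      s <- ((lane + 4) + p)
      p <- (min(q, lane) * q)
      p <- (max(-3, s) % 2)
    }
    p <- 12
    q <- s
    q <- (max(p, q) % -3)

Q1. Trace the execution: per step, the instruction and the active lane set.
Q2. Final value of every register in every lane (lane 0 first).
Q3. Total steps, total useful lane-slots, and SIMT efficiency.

step 0: eval (s != 3)                {0,1,2,3,4,5,6,7,8,9,10,11,12,13,14,15,16,17,18,19,20,21,22,23,24,25,26,27,28,29,30,31}
step 1: s <- (lane * (p + q))        {0,1,2,4,5,6,7,8,9,10,11,12,13,14,15,16,17,18,19,20,21,22,23,24,25,26,27,28,29,30,31}
step 2: s <- ((lane + 4) + p)        {3}
step 3: p <- (min(q, lane) * q)      {3}
step 4: p <- (max(-3, s) % 2)        {3}
step 5: p <- 12                      {0,1,2,3,4,5,6,7,8,9,10,11,12,13,14,15,16,17,18,19,20,21,22,23,24,25,26,27,28,29,30,31}
step 6: q <- s                       {0,1,2,3,4,5,6,7,8,9,10,11,12,13,14,15,16,17,18,19,20,21,22,23,24,25,26,27,28,29,30,31}
step 7: q <- (max(p, q) % -3)        {0,1,2,3,4,5,6,7,8,9,10,11,12,13,14,15,16,17,18,19,20,21,22,23,24,25,26,27,28,29,30,31}

Answer: 8 steps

q: 0,0,-1,0,0,-1,0,0,-1,0,0,-1,0,0,-1,0,0,-1,0,0,-1,0,0,-1,0,0,-1,0,0,-1,0,0
s: 0,3,14,12,60,95,138,189,248,315,390,473,564,663,770,885,1008,1139,1278,1425,1580,1743,1914,2093,2280,2475,2678,2889,3108,3335,3570,3813
p: 12,12,12,12,12,12,12,12,12,12,12,12,12,12,12,12,12,12,12,12,12,12,12,12,12,12,12,12,12,12,12,12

steps = 8; useful = 162; efficiency = 162/256 = 81/128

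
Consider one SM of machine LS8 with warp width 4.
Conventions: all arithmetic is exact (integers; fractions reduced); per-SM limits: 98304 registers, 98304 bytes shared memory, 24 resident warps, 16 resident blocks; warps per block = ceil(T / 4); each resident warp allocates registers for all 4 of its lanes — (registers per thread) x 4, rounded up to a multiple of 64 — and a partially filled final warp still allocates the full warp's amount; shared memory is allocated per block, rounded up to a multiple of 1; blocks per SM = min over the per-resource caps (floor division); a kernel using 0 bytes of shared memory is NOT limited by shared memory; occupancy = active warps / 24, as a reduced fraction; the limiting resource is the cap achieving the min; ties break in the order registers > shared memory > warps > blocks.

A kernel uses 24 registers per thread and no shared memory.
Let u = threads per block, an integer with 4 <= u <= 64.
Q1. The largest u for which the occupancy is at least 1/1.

Answer: u = 48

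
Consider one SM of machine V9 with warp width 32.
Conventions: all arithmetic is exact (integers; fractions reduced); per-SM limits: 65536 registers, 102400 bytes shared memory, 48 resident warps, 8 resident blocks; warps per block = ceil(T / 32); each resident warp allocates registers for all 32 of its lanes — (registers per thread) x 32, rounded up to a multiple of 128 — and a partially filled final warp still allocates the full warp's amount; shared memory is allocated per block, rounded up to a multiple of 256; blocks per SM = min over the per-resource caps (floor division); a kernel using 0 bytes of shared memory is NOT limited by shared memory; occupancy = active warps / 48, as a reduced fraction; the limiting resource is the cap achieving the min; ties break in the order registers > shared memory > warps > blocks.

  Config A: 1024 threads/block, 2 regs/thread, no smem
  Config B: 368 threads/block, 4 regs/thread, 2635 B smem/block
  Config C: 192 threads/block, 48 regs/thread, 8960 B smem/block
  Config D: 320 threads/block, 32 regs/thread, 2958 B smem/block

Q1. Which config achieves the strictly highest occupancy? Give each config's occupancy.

occupancies: A 2/3, B 1, C 7/8, D 5/6

Answer: B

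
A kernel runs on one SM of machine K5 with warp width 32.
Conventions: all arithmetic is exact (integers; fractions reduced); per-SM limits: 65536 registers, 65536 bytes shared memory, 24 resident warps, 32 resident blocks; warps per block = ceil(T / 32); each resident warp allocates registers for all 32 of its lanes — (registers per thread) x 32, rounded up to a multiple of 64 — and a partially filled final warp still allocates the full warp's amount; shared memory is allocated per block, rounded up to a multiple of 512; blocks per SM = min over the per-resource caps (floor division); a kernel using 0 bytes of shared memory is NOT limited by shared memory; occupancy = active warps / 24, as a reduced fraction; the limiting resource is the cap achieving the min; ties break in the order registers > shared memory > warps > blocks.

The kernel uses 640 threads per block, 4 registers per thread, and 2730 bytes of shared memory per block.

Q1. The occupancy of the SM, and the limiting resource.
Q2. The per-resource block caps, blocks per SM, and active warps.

Answer: occupancy 5/6, limited by warps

registers: 25 blocks
shared memory: 21 blocks
warps: 1 block
blocks: 32 blocks

Answer: 1 block, 20 active warps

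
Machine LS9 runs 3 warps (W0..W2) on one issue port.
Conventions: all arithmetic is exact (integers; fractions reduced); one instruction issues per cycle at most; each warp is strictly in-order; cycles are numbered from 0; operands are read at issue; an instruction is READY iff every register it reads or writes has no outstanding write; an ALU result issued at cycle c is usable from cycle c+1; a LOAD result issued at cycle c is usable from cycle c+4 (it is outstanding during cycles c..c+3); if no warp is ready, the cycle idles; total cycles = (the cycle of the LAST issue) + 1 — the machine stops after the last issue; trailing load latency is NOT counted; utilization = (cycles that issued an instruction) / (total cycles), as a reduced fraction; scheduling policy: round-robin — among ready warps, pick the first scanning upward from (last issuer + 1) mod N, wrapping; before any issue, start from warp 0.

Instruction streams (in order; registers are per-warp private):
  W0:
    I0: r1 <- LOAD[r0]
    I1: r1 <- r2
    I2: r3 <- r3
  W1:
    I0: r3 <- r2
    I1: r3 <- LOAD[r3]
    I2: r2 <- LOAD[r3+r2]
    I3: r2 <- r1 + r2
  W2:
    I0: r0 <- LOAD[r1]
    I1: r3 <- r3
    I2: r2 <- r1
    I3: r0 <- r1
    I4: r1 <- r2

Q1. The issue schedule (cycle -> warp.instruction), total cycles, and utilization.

cycle 0: W0.I0
cycle 1: W1.I0
cycle 2: W2.I0
cycle 3: W1.I1
cycle 4: W2.I1
cycle 5: W0.I1
cycle 6: W2.I2
cycle 7: W0.I2
cycle 8: W1.I2
cycle 9: W2.I3
cycle 10: W2.I4
cycle 11: idle
cycle 12: W1.I3

Answer: 13 cycles, utilization 12/13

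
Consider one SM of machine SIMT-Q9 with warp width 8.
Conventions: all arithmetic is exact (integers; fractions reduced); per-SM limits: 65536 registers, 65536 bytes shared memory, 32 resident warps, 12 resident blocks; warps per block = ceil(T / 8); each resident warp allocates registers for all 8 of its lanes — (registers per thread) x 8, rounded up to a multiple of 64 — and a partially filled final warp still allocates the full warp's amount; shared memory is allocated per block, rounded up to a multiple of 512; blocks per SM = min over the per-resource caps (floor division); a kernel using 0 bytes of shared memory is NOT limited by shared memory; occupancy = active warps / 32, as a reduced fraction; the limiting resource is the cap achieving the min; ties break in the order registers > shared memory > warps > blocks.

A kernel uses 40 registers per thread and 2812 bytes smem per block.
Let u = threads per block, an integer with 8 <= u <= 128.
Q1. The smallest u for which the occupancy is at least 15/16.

Answer: u = 17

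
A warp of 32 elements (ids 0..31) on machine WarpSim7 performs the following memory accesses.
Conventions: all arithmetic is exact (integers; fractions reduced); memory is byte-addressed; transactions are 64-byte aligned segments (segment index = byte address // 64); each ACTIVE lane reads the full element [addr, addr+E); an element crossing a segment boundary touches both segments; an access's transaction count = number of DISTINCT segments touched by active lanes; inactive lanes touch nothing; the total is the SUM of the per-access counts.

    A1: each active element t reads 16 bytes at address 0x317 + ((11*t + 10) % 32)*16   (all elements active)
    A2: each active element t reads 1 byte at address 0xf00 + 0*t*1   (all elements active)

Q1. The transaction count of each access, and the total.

A1: 9 transactions
A2: 1 transaction

Answer: 9,1; total 10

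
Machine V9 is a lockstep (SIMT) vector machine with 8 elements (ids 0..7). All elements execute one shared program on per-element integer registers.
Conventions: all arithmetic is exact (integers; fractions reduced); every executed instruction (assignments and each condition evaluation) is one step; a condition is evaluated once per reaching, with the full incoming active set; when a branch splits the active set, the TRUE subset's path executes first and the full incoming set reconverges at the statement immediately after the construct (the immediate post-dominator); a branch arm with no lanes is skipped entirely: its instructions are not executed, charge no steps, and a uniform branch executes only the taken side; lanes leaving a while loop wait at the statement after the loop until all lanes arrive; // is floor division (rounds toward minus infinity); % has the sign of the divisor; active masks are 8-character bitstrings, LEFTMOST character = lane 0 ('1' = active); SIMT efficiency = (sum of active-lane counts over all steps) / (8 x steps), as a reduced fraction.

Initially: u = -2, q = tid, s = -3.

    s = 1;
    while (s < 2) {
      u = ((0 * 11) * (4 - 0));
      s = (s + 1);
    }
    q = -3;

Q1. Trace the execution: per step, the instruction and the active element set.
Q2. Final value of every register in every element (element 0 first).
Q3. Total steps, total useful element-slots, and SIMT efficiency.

step 0: s <- 1                       11111111
step 1: eval (s < 2)                 11111111
step 2: u <- ((0 * 11) * (4 - 0))    11111111
step 3: s <- (s + 1)                 11111111
step 4: eval (s < 2)                 11111111
step 5: q <- -3                      11111111

Answer: 6 steps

u: 0,0,0,0,0,0,0,0
q: -3,-3,-3,-3,-3,-3,-3,-3
s: 2,2,2,2,2,2,2,2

steps = 6; useful = 48; efficiency = 48/48 = 1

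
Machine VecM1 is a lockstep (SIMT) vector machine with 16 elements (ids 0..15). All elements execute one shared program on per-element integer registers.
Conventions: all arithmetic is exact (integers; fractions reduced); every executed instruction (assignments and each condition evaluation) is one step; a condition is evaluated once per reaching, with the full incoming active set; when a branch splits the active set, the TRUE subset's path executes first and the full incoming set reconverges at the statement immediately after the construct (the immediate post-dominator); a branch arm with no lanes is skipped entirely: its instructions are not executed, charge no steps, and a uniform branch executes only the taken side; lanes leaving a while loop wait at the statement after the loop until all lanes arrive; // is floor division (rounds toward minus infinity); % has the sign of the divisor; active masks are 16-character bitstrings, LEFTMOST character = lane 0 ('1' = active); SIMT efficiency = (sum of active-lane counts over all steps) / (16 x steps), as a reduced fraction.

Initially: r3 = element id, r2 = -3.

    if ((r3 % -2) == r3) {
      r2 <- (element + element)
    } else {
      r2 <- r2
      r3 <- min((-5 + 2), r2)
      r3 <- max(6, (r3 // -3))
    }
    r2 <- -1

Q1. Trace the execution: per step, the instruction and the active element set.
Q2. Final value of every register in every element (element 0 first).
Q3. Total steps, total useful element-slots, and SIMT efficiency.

step 0: eval ((r3 % -2) == r3)       1111111111111111
step 1: r2 <- (element + element)    1000000000000000
step 2: r2 <- r2                     0111111111111111
step 3: r3 <- min((-5 + 2), r2)      0111111111111111
step 4: r3 <- max(6, (r3 // -3))     0111111111111111
step 5: r2 <- -1                     1111111111111111

Answer: 6 steps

r3: 0,6,6,6,6,6,6,6,6,6,6,6,6,6,6,6
r2: -1,-1,-1,-1,-1,-1,-1,-1,-1,-1,-1,-1,-1,-1,-1,-1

steps = 6; useful = 78; efficiency = 78/96 = 13/16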